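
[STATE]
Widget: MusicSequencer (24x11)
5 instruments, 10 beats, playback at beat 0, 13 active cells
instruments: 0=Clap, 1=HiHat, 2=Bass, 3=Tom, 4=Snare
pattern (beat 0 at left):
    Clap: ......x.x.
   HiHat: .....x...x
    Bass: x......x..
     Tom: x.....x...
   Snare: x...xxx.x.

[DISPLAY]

      ▼123456789        
  Clap······█·█·        
 HiHat·····█···█        
  Bass█······█··        
   Tom█·····█···        
 Snare█···███·█·        
                        
                        
                        
                        
                        


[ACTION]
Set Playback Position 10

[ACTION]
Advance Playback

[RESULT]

      0▼23456789        
  Clap······█·█·        
 HiHat·····█···█        
  Bass█······█··        
   Tom█·····█···        
 Snare█···███·█·        
                        
                        
                        
                        
                        


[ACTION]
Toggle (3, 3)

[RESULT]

      0▼23456789        
  Clap······█·█·        
 HiHat·····█···█        
  Bass█······█··        
   Tom█··█··█···        
 Snare█···███·█·        
                        
                        
                        
                        
                        


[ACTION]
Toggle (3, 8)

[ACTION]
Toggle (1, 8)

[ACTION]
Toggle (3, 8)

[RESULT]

      0▼23456789        
  Clap······█·█·        
 HiHat·····█··██        
  Bass█······█··        
   Tom█··█··█···        
 Snare█···███·█·        
                        
                        
                        
                        
                        


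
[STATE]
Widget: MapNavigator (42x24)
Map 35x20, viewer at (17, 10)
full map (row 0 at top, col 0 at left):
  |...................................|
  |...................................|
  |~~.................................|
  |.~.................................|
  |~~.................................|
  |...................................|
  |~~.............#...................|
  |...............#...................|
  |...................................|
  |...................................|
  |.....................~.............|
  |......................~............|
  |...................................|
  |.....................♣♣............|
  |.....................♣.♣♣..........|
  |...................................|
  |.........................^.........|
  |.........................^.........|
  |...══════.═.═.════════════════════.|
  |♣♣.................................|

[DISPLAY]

                                          
                                          
    ...................................   
    ...................................   
    ~~.................................   
    .~.................................   
    ~~.................................   
    ...................................   
    ~~.............#...................   
    ...............#...................   
    ...................................   
    ...................................   
    .................@...~.............   
    ......................~............   
    ...................................   
    .....................♣♣............   
    .....................♣.♣♣..........   
    ...................................   
    .........................^.........   
    .........................^.........   
    ...══════.═.═.════════════════════.   
    ♣♣.................................   
                                          
                                          


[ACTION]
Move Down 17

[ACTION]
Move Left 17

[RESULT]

                     ...............#.....
                     .....................
                     .....................
                     .....................
                     .....................
                     .....................
                     .....................
                     .....................
                     .....................
                     .....................
                     .....................
                     ...══════.═.═.═══════
                     @♣...................
                                          
                                          
                                          
                                          
                                          
                                          
                                          
                                          
                                          
                                          
                                          


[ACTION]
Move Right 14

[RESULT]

       ...............#...................
       ...................................
       ...................................
       .....................~.............
       ......................~............
       ...................................
       .....................♣♣............
       .....................♣.♣♣..........
       ...................................
       .........................^.........
       .........................^.........
       ...══════.═.═.════════════════════.
       ♣♣............@....................
                                          
                                          
                                          
                                          
                                          
                                          
                                          
                                          
                                          
                                          
                                          


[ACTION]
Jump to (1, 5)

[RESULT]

                                          
                                          
                                          
                                          
                                          
                                          
                                          
                    ......................
                    ......................
                    ~~....................
                    .~....................
                    ~~....................
                    .@....................
                    ~~.............#......
                    ...............#......
                    ......................
                    ......................
                    .....................~
                    ......................
                    ......................
                    .....................♣
                    .....................♣
                    ......................
                    ......................


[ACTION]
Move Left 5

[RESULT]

                                          
                                          
                                          
                                          
                                          
                                          
                                          
                     .....................
                     .....................
                     ~~...................
                     .~...................
                     ~~...................
                     @....................
                     ~~.............#.....
                     ...............#.....
                     .....................
                     .....................
                     .....................
                     .....................
                     .....................
                     .....................
                     .....................
                     .....................
                     .....................


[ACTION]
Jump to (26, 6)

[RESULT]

                                          
                                          
                                          
                                          
                                          
                                          
..............................            
..............................            
..............................            
..............................            
..............................            
..............................            
..........#..........@........            
..........#...................            
..............................            
..............................            
................~.............            
.................~............            
..............................            
................♣♣............            
................♣.♣♣..........            
..............................            
....................^.........            
....................^.........            


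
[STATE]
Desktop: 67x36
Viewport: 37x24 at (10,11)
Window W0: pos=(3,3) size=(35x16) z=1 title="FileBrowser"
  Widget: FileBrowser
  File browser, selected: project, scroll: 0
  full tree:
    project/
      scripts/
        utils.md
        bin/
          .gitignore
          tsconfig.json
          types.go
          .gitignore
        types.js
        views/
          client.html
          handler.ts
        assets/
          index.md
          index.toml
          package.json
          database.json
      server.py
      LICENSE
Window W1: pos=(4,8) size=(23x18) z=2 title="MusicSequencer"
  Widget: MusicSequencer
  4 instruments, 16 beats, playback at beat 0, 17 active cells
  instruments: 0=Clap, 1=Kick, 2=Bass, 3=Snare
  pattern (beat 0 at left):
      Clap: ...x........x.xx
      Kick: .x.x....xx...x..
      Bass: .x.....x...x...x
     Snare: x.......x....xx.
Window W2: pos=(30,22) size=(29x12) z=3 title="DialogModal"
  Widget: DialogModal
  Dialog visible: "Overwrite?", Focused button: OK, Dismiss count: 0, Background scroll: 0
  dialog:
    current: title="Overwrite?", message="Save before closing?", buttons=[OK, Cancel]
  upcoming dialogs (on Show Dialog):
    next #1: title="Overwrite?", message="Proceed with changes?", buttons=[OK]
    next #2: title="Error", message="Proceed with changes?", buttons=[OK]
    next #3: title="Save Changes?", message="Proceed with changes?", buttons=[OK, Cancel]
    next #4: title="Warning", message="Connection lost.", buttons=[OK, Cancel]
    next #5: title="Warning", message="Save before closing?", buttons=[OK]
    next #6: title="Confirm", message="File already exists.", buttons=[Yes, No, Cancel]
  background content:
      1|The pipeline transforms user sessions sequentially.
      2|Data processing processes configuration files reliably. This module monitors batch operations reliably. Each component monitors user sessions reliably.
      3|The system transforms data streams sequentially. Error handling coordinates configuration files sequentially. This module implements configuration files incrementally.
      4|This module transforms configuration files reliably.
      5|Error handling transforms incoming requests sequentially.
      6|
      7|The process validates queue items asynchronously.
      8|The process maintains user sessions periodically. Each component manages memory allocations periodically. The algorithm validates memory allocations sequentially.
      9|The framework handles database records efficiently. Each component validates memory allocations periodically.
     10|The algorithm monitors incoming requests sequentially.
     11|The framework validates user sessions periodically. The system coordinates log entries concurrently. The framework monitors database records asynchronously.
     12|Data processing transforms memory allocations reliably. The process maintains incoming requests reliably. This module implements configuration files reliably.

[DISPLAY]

 ▼12345678901234┃          ┃         
p···█········█·█┃          ┃         
k·█·█····██···█·┃          ┃         
s·█·····█···█···┃          ┃         
e█·······█····██┃          ┃         
                ┃          ┃         
                ┃          ┃         
                ┃━━━━━━━━━━┛         
                ┃                    
                ┃                    
                ┃                    
                ┃   ┏━━━━━━━━━━━━━━━━
                ┃   ┃ DialogModal    
                ┃   ┠────────────────
━━━━━━━━━━━━━━━━┛   ┃The pipeline tra
                    ┃Da┌─────────────
                    ┃Th│      Overwri
                    ┃Th│ Save before 
                    ┃Er│    [OK]  Can
                    ┃  └─────────────
                    ┃The process vali
                    ┃The process main
                    ┗━━━━━━━━━━━━━━━━
                                     


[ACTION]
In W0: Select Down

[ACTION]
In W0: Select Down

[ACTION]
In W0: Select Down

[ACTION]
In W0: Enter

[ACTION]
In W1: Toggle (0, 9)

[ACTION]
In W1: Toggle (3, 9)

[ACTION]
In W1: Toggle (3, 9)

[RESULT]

 ▼12345678901234┃          ┃         
p···█·····█··█·█┃          ┃         
k·█·█····██···█·┃          ┃         
s·█·····█···█···┃          ┃         
e█·······█····██┃          ┃         
                ┃          ┃         
                ┃          ┃         
                ┃━━━━━━━━━━┛         
                ┃                    
                ┃                    
                ┃                    
                ┃   ┏━━━━━━━━━━━━━━━━
                ┃   ┃ DialogModal    
                ┃   ┠────────────────
━━━━━━━━━━━━━━━━┛   ┃The pipeline tra
                    ┃Da┌─────────────
                    ┃Th│      Overwri
                    ┃Th│ Save before 
                    ┃Er│    [OK]  Can
                    ┃  └─────────────
                    ┃The process vali
                    ┃The process main
                    ┗━━━━━━━━━━━━━━━━
                                     


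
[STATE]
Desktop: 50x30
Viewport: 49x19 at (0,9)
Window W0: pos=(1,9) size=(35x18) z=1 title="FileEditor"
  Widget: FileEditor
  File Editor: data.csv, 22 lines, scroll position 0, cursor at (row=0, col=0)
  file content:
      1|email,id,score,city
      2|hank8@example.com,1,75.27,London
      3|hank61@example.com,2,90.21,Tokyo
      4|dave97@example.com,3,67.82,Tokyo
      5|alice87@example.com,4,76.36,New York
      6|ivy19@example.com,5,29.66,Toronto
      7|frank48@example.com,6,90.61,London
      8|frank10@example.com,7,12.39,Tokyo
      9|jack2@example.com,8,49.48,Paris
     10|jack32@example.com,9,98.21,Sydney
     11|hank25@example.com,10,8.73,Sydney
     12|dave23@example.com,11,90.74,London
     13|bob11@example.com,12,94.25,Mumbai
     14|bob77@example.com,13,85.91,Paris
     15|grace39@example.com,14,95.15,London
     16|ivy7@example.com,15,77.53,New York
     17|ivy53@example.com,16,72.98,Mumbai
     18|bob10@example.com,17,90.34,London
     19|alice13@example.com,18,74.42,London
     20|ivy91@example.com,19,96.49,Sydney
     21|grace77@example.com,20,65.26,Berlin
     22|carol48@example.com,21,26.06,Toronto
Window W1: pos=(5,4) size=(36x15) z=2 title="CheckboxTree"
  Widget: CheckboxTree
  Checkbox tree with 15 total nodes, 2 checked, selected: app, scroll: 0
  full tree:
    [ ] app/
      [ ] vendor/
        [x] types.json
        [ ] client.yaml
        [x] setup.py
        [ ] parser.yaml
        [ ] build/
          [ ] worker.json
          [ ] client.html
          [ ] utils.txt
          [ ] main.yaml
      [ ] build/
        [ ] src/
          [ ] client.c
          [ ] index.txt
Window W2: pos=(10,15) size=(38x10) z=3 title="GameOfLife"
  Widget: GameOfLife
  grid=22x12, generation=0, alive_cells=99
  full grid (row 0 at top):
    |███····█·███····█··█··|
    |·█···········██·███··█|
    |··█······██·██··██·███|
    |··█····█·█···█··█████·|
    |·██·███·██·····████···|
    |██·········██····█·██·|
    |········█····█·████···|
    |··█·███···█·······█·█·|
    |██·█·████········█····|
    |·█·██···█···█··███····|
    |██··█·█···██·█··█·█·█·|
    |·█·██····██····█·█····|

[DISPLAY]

 ┏━━━┃     [x] types.json               ┃        
 ┃ Fi┃     [ ] client.yaml              ┃        
 ┠───┃     [x] setup.py                 ┃        
 ┃█ma┃     [ ] parser.yaml              ┃        
 ┃han┃     [ ] build/                   ┃        
 ┃han┃       [ ] worker.json            ┃        
 ┃dav┃    ┏━━━━━━━━━━━━━━━━━━━━━━━━━━━━━━━━━━━━┓ 
 ┃ali┃    ┃ GameOfLife                         ┃ 
 ┃ivy┃    ┠────────────────────────────────────┨ 
 ┃fra┗━━━━┃Gen: 0                              ┃ 
 ┃frank10@┃··█····█·█···█··█████·              ┃ 
 ┃jack2@ex┃·██·███·██·····████···              ┃ 
 ┃jack32@e┃██·········██····█·██·              ┃ 
 ┃hank25@e┃········█····█·████···              ┃ 
 ┃dave23@e┃··█·███···█·······█·█·              ┃ 
 ┃bob11@ex┗━━━━━━━━━━━━━━━━━━━━━━━━━━━━━━━━━━━━┛ 
 ┃bob77@example.com,13,85.91,Paris▼┃             
 ┗━━━━━━━━━━━━━━━━━━━━━━━━━━━━━━━━━┛             
                                                 


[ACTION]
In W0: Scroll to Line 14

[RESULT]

 ┏━━━┃     [x] types.json               ┃        
 ┃ Fi┃     [ ] client.yaml              ┃        
 ┠───┃     [x] setup.py                 ┃        
 ┃jac┃     [ ] parser.yaml              ┃        
 ┃jac┃     [ ] build/                   ┃        
 ┃han┃       [ ] worker.json            ┃        
 ┃dav┃    ┏━━━━━━━━━━━━━━━━━━━━━━━━━━━━━━━━━━━━┓ 
 ┃bob┃    ┃ GameOfLife                         ┃ 
 ┃bob┃    ┠────────────────────────────────────┨ 
 ┃gra┗━━━━┃Gen: 0                              ┃ 
 ┃ivy7@exa┃··█····█·█···█··█████·              ┃ 
 ┃ivy53@ex┃·██·███·██·····████···              ┃ 
 ┃bob10@ex┃██·········██····█·██·              ┃ 
 ┃alice13@┃········█····█·████···              ┃ 
 ┃ivy91@ex┃··█·███···█·······█·█·              ┃ 
 ┃grace77@┗━━━━━━━━━━━━━━━━━━━━━━━━━━━━━━━━━━━━┛ 
 ┃carol48@example.com,21,26.06,Tor▼┃             
 ┗━━━━━━━━━━━━━━━━━━━━━━━━━━━━━━━━━┛             
                                                 


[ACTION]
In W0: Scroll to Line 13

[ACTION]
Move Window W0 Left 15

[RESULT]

┏━━━━┃     [x] types.json               ┃        
┃ Fil┃     [ ] client.yaml              ┃        
┠────┃     [x] setup.py                 ┃        
┃jack┃     [ ] parser.yaml              ┃        
┃jack┃     [ ] build/                   ┃        
┃hank┃       [ ] worker.json            ┃        
┃dave┃    ┏━━━━━━━━━━━━━━━━━━━━━━━━━━━━━━━━━━━━┓ 
┃bob1┃    ┃ GameOfLife                         ┃ 
┃bob7┃    ┠────────────────────────────────────┨ 
┃grac┗━━━━┃Gen: 0                              ┃ 
┃ivy7@exam┃··█····█·█···█··█████·              ┃ 
┃ivy53@exa┃·██·███·██·····████···              ┃ 
┃bob10@exa┃██·········██····█·██·              ┃ 
┃alice13@e┃········█····█·████···              ┃ 
┃ivy91@exa┃··█·███···█·······█·█·              ┃ 
┃grace77@e┗━━━━━━━━━━━━━━━━━━━━━━━━━━━━━━━━━━━━┛ 
┃carol48@example.com,21,26.06,Tor▼┃              
┗━━━━━━━━━━━━━━━━━━━━━━━━━━━━━━━━━┛              
                                                 


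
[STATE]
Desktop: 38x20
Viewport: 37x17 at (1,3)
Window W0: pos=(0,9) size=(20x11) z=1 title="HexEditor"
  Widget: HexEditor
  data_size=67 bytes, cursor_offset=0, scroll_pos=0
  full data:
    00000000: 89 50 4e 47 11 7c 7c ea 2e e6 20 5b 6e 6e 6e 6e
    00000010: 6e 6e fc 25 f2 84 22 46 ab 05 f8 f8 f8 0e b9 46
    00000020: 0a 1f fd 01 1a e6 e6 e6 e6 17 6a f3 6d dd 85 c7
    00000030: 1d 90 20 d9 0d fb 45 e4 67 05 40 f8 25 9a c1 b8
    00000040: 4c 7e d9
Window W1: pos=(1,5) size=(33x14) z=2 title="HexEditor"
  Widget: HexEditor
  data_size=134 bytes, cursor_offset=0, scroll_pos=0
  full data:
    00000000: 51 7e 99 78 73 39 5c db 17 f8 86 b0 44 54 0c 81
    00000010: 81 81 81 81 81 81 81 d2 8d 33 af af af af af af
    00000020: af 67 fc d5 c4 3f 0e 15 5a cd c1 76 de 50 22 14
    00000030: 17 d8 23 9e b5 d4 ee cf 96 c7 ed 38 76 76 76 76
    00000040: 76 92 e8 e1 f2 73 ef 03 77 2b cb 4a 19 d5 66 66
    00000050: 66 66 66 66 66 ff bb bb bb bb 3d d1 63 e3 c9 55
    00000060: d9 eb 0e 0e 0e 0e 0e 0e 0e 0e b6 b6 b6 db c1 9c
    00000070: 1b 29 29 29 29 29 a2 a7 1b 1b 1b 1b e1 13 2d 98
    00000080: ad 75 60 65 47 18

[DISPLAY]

                                     
                                     
┏━━━━━━━━━━━━━━━━━━━━━━━━━━━━━━━┓    
┃ HexEditor                     ┃    
┠───────────────────────────────┨    
┃00000000  51 7e 99 78 73 39 5c ┃    
┃00000010  81 81 81 81 81 81 81 ┃    
┃00000020  af 67 fc d5 c4 3f 0e ┃    
┃00000030  17 d8 23 9e b5 d4 ee ┃    
┃00000040  76 92 e8 e1 f2 73 ef ┃    
┃00000050  66 66 66 66 66 ff bb ┃    
┃00000060  d9 eb 0e 0e 0e 0e 0e ┃    
┃00000070  1b 29 29 29 29 29 a2 ┃    
┃00000080  ad 75 60 65 47 18    ┃    
┃                               ┃    
┗━━━━━━━━━━━━━━━━━━━━━━━━━━━━━━━┛    
━━━━━━━━━━━━━━━━━━┛                  


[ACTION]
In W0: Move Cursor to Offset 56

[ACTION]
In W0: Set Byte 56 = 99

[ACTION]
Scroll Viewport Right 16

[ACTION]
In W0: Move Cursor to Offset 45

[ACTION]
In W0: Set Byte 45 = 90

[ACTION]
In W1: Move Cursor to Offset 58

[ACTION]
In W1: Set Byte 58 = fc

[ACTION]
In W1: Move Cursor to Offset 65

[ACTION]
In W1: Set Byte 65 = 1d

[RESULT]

                                     
                                     
┏━━━━━━━━━━━━━━━━━━━━━━━━━━━━━━━┓    
┃ HexEditor                     ┃    
┠───────────────────────────────┨    
┃00000000  51 7e 99 78 73 39 5c ┃    
┃00000010  81 81 81 81 81 81 81 ┃    
┃00000020  af 67 fc d5 c4 3f 0e ┃    
┃00000030  17 d8 23 9e b5 d4 ee ┃    
┃00000040  76 1D e8 e1 f2 73 ef ┃    
┃00000050  66 66 66 66 66 ff bb ┃    
┃00000060  d9 eb 0e 0e 0e 0e 0e ┃    
┃00000070  1b 29 29 29 29 29 a2 ┃    
┃00000080  ad 75 60 65 47 18    ┃    
┃                               ┃    
┗━━━━━━━━━━━━━━━━━━━━━━━━━━━━━━━┛    
━━━━━━━━━━━━━━━━━━┛                  


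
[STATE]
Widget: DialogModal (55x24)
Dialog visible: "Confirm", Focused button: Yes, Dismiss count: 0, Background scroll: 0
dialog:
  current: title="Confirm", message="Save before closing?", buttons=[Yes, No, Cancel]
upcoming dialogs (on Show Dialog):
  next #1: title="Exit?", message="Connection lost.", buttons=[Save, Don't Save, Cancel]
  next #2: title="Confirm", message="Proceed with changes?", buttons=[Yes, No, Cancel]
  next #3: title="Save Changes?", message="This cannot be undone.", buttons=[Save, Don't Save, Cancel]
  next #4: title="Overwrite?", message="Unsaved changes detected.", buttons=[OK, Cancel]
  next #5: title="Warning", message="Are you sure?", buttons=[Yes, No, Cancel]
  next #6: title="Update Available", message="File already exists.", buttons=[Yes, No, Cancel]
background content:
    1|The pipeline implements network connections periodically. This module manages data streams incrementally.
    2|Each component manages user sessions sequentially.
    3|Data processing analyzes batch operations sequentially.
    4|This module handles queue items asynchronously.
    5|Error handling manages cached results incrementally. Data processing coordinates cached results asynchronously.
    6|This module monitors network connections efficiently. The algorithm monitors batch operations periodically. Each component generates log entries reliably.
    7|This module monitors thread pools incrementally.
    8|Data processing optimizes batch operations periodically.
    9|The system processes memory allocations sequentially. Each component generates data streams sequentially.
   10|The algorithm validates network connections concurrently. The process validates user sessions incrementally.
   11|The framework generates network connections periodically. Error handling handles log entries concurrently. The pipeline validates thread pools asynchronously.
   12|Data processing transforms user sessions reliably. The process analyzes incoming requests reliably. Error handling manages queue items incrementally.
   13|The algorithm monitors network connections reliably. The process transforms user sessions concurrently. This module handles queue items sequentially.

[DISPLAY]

The pipeline implements network connections periodicall
Each component manages user sessions sequentially.     
Data processing analyzes batch operations sequentially.
This module handles queue items asynchronously.        
Error handling manages cached results incrementally. Da
This module monitors network connections efficiently. T
This module monitors thread pools incrementally.       
Data processing optimizes batch operations periodically
The system processes memory allocations sequentially. E
The algorithm v┌──────────────────────┐ions concurrentl
The framework g│       Confirm        │ions periodicall
Data processing│ Save before closing? │s reliably. The 
The algorithm m│ [Yes]  No   Cancel   │ons reliably. Th
               └──────────────────────┘                
                                                       
                                                       
                                                       
                                                       
                                                       
                                                       
                                                       
                                                       
                                                       
                                                       


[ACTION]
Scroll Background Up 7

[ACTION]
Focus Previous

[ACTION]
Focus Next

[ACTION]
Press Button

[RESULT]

The pipeline implements network connections periodicall
Each component manages user sessions sequentially.     
Data processing analyzes batch operations sequentially.
This module handles queue items asynchronously.        
Error handling manages cached results incrementally. Da
This module monitors network connections efficiently. T
This module monitors thread pools incrementally.       
Data processing optimizes batch operations periodically
The system processes memory allocations sequentially. E
The algorithm validates network connections concurrentl
The framework generates network connections periodicall
Data processing transforms user sessions reliably. The 
The algorithm monitors network connections reliably. Th
                                                       
                                                       
                                                       
                                                       
                                                       
                                                       
                                                       
                                                       
                                                       
                                                       
                                                       


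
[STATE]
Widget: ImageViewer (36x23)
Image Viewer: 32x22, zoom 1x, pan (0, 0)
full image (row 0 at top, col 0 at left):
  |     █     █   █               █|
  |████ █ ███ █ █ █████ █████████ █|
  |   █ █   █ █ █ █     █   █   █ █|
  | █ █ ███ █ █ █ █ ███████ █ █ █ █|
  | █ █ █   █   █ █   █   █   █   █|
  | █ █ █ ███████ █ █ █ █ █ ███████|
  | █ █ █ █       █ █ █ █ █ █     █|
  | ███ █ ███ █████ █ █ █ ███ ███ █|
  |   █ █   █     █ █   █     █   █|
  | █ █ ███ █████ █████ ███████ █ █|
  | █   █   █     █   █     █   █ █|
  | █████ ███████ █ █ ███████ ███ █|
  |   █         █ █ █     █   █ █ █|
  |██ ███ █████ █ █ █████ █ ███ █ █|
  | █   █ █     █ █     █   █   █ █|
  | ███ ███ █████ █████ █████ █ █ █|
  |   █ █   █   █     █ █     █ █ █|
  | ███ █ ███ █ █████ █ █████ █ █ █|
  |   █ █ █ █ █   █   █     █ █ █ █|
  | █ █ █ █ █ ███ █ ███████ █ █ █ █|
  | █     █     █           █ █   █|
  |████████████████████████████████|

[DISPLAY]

     █     █   █               █    
████ █ ███ █ █ █████ █████████ █    
   █ █   █ █ █ █     █   █   █ █    
 █ █ ███ █ █ █ █ ███████ █ █ █ █    
 █ █ █   █   █ █   █   █   █   █    
 █ █ █ ███████ █ █ █ █ █ ███████    
 █ █ █ █       █ █ █ █ █ █     █    
 ███ █ ███ █████ █ █ █ ███ ███ █    
   █ █   █     █ █   █     █   █    
 █ █ ███ █████ █████ ███████ █ █    
 █   █   █     █   █     █   █ █    
 █████ ███████ █ █ ███████ ███ █    
   █         █ █ █     █   █ █ █    
██ ███ █████ █ █ █████ █ ███ █ █    
 █   █ █     █ █     █   █   █ █    
 ███ ███ █████ █████ █████ █ █ █    
   █ █   █   █     █ █     █ █ █    
 ███ █ ███ █ █████ █ █████ █ █ █    
   █ █ █ █ █   █   █     █ █ █ █    
 █ █ █ █ █ ███ █ ███████ █ █ █ █    
 █     █     █           █ █   █    
████████████████████████████████    
                                    


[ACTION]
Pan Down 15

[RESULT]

 ███ ███ █████ █████ █████ █ █ █    
   █ █   █   █     █ █     █ █ █    
 ███ █ ███ █ █████ █ █████ █ █ █    
   █ █ █ █ █   █   █     █ █ █ █    
 █ █ █ █ █ ███ █ ███████ █ █ █ █    
 █     █     █           █ █   █    
████████████████████████████████    
                                    
                                    
                                    
                                    
                                    
                                    
                                    
                                    
                                    
                                    
                                    
                                    
                                    
                                    
                                    
                                    


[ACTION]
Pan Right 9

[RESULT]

█████ █████ █████ █ █ █             
█   █     █ █     █ █ █             
█ █ █████ █ █████ █ █ █             
█ █   █   █     █ █ █ █             
█ ███ █ ███████ █ █ █ █             
    █           █ █   █             
███████████████████████             
                                    
                                    
                                    
                                    
                                    
                                    
                                    
                                    
                                    
                                    
                                    
                                    
                                    
                                    
                                    
                                    


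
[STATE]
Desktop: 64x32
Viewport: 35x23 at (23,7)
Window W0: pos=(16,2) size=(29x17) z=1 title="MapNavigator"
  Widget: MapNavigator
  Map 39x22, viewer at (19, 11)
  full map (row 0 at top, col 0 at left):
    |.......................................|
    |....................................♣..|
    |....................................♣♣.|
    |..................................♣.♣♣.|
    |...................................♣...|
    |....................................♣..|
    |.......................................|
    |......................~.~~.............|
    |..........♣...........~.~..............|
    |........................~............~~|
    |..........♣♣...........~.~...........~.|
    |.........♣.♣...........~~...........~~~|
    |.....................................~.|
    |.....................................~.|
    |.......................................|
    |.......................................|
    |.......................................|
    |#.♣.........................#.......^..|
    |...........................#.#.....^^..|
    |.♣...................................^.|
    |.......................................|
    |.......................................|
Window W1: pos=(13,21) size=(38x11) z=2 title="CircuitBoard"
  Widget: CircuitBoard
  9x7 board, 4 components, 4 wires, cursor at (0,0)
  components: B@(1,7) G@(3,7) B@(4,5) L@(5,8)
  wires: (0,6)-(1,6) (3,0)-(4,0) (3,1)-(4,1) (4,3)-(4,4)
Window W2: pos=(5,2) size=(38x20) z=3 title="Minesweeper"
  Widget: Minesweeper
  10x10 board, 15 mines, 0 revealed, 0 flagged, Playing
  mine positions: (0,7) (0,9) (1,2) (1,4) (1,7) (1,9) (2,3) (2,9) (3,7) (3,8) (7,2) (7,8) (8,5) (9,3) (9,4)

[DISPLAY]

                   ┃.┃             
                   ┃.┃             
                   ┃.┃             
                   ┃.┃             
                   ┃.┃             
                   ┃.┃             
                   ┃.┃             
                   ┃.┃             
                   ┃.┃             
                   ┃.┃             
                   ┃.┃             
                   ┃━┛             
                   ┃               
                   ┃               
━━━━━━━━━━━━━━━━━━━┛━━━━━━━┓       
oard                       ┃       
───────────────────────────┨       
3 4 5 6 7 8                ┃       
                   ·       ┃       
                   │       ┃       
                   ·   B   ┃       
                           ┃       
                           ┃       


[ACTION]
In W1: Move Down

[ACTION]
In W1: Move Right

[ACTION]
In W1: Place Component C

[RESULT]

                   ┃.┃             
                   ┃.┃             
                   ┃.┃             
                   ┃.┃             
                   ┃.┃             
                   ┃.┃             
                   ┃.┃             
                   ┃.┃             
                   ┃.┃             
                   ┃.┃             
                   ┃.┃             
                   ┃━┛             
                   ┃               
                   ┃               
━━━━━━━━━━━━━━━━━━━┛━━━━━━━┓       
oard                       ┃       
───────────────────────────┨       
3 4 5 6 7 8                ┃       
                   ·       ┃       
                   │       ┃       
]                  ·   B   ┃       
                           ┃       
                           ┃       


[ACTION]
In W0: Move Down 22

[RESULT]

                   ┃.┃             
                   ┃.┃             
                   ┃.┃             
                   ┃.┃             
                   ┃.┃             
                   ┃ ┃             
                   ┃ ┃             
                   ┃ ┃             
                   ┃ ┃             
                   ┃ ┃             
                   ┃ ┃             
                   ┃━┛             
                   ┃               
                   ┃               
━━━━━━━━━━━━━━━━━━━┛━━━━━━━┓       
oard                       ┃       
───────────────────────────┨       
3 4 5 6 7 8                ┃       
                   ·       ┃       
                   │       ┃       
]                  ·   B   ┃       
                           ┃       
                           ┃       
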